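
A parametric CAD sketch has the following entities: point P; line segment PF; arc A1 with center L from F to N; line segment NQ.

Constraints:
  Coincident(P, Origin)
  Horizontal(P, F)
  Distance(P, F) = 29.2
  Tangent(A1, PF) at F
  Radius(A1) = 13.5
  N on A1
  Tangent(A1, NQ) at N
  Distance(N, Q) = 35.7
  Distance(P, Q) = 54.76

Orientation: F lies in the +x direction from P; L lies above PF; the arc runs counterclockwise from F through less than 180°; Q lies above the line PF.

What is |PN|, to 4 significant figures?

45.56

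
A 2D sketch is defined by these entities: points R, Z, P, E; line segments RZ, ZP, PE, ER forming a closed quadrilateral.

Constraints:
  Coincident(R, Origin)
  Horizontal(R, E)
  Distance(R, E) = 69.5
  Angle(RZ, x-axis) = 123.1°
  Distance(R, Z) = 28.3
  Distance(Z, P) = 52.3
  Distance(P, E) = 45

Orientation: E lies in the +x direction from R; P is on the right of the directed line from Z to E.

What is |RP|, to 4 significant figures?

26.93

R is at the origin; R and E share the same y with |RE| = 69.5 and E in +x, so E = (69.5, 0). RZ runs at 123.1° with |RZ| = 28.3, so Z = (-15.45, 23.71). P is determined by |ZP| = 52.3 and |PE| = 45.0 together: it lies at the intersection of circle(Z, 52.3) and circle(E, 45.0). With |ZE| = 88.20, the foot of the radical line on ZE is 48.13 from Z and the perpendicular offset is √(52.3² − 48.13²) = 20.47. Taking the right-of-ZE solution: P = (25.40, -8.947).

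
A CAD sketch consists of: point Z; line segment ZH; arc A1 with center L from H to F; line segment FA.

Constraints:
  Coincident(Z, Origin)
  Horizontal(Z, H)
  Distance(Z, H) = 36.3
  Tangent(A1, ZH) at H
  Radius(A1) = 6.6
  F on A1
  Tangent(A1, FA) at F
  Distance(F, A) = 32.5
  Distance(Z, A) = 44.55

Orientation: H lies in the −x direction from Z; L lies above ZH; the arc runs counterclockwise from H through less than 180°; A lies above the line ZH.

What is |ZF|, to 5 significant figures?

30.295

Checks: ∠(LH, HZ) = 90.00° ✓; |LH| = 6.600 ✓; |LF| = 6.600 ✓; ∠(LF, FA) = 90.00° ✓; |FA| = 32.50 ✓; |ZA| = 44.55 ✓.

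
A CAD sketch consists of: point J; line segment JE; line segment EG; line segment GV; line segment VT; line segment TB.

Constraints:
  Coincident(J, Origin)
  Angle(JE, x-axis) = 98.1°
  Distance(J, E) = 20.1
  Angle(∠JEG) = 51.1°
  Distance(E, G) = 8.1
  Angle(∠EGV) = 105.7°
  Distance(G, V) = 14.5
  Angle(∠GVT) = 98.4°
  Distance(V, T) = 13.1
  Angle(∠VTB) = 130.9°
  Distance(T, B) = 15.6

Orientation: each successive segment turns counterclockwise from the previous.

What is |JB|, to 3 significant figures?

26.9

∠GVT = 98.4° gives VT at 22.9° from the x-axis; with |VT| = 13.1, T = (11.2, 6.68). ∠VTB = 130.9° gives TB at 72.0° from the x-axis; with |TB| = 15.6, B = (16.1, 21.5). Then |JB| = |B − J| = 26.9.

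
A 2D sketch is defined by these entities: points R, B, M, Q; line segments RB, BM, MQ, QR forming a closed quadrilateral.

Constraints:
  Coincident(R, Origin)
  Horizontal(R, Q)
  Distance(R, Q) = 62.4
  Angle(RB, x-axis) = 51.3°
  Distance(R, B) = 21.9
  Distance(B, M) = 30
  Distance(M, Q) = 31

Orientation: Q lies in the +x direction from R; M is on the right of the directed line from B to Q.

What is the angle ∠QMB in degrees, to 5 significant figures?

115.59°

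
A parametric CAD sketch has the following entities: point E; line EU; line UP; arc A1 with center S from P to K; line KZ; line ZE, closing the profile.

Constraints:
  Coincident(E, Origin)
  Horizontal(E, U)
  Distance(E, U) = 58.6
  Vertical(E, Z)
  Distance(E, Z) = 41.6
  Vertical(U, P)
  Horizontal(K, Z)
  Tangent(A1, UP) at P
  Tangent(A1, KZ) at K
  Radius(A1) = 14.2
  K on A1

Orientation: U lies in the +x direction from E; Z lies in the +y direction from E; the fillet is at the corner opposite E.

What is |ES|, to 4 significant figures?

52.17

E is at the origin; E and U share the same y with |EU| = 58.6 and U on the +x side, so U = (58.60, 0.000). EZ is vertical with |EZ| = 41.6 and Z on the +y side, so Z = (0.000, 41.60). The virtual corner opposite E is at (58.60, 41.60). A1 meets UP tangentially, so SP is at right angles to UP and tangency of A1 to KZ means the radius SK is perpendicular to KZ, with radius 14.2, so the center S sits 14.2 in from both sides at S = (44.40, 27.40). Then |ES| = |S − E| = 52.17.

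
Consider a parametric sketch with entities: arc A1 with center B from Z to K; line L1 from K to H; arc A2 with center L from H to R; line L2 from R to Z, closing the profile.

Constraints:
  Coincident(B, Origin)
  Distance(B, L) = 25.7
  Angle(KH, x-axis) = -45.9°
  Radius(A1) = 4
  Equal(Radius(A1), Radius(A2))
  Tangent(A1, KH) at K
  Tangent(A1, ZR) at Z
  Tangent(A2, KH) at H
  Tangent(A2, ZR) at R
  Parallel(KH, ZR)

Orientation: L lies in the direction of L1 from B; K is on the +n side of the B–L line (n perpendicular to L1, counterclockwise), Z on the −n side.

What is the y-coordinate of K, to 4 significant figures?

2.784

The slot axis is L1's direction at -45.9°, so u = (cos -45.9°, sin -45.9°) = (0.6959, -0.7181) and n = (−sin -45.9°, cos -45.9°) = (0.7181, 0.6959). B is at the origin and L lies 25.7 along u from B, so L = 25.7·u = (17.88, -18.46). Tangency of A1 to both parallel lines with radius 4.0 puts K and Z at B ± 4.0·n: K = (2.873, 2.784), Z = (-2.873, -2.784). So K.y = 2.784.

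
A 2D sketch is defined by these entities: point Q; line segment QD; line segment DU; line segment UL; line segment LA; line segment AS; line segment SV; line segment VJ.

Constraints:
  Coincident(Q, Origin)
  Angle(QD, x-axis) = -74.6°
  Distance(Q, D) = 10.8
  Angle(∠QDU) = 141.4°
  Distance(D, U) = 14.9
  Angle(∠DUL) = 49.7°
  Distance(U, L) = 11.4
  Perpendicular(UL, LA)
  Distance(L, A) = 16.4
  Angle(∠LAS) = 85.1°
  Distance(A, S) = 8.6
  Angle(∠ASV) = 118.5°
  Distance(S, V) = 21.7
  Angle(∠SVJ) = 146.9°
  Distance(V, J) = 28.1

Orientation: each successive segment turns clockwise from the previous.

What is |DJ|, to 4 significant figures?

44.64

Q is at the origin; QD runs at -74.6° with length 10.8, so D = (2.868, -10.41). ∠QDU = 141.4° gives DU at -113.2° from the x-axis; with |DU| = 14.9, U = (-3.002, -24.11). ∠DUL = 49.7° gives UL at 116.5° from the x-axis; with |UL| = 11.4, L = (-8.088, -13.91). UL ⟂ LA, so LA runs at 26.50°; with |LA| = 16.4, A = (6.589, -6.587). ∠LAS = 85.1° gives AS at -68.40° from the x-axis; with |AS| = 8.6, S = (9.754, -14.58). ∠ASV = 118.5° gives SV at -129.9° from the x-axis; with |SV| = 21.7, V = (-4.165, -31.23). ∠SVJ = 146.9° gives VJ at -163.0° from the x-axis; with |VJ| = 28.1, J = (-31.04, -39.45). Then |DJ| = |J − D| = 44.64.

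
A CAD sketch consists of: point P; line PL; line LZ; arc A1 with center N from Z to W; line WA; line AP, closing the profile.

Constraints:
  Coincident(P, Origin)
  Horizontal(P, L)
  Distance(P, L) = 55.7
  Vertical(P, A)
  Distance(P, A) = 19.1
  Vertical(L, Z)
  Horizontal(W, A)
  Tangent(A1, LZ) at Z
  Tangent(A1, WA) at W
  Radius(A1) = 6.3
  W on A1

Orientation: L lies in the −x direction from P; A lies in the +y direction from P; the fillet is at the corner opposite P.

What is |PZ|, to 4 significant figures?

57.15

P is at the origin; PL is horizontal with |PL| = 55.7 and L on the −x side, so L = (-55.70, 0.000). P and A share the same x with |PA| = 19.1 and A on the +y side, so A = (0.000, 19.10). The virtual corner opposite P is at (-55.70, 19.10). The tangent condition forces NZ to be normal to LZ and tangency of A1 to WA means the radius NW is perpendicular to WA, with radius 6.3, so the center N sits 6.3 in from both sides at N = (-49.40, 12.80). That places the tangent points at Z = (-55.70, 12.80) on LZ and W = (-49.40, 19.10) on WA. Then |PZ| = |Z − P| = 57.15.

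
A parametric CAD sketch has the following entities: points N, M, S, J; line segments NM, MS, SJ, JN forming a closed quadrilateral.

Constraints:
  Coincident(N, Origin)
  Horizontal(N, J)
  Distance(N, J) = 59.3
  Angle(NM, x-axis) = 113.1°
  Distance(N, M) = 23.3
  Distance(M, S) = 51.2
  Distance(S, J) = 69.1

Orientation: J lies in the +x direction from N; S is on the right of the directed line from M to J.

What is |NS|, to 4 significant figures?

29.60

Checks: |MS| = 51.20 ✓; |SJ| = 69.10 ✓.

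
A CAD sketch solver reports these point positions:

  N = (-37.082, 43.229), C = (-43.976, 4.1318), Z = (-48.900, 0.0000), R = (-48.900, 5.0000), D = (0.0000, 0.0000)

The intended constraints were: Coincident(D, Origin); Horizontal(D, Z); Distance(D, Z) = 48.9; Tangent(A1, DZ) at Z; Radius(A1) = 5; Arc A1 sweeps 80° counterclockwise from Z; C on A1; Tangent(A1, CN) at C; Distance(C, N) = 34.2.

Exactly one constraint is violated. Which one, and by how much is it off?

Distance(C, N) = 34.2 — off by 5.50.

D = (0.00, 0.00) ✓; D.y = 0.00, Z.y = 0.00 ✓; |DZ| = 48.90 ✓; ∠(RZ, ZD) = 90.00° ✓; |RZ| = 5.000 ✓; bearing(R→C) − bearing(R→Z) = 80.00° ✓; |RC| = 5.000 ✓; ∠(RC, CN) = 90.00° ✓; |CN| = 39.70 ✗.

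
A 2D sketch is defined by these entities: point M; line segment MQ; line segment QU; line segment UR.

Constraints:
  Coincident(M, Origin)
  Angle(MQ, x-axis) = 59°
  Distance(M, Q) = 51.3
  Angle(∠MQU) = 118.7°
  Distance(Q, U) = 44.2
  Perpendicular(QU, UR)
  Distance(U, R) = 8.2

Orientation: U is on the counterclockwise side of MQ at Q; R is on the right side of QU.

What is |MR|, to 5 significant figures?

86.996

M is at the origin; MQ runs at 59.0° with length 51.3, so Q = 51.3·(cos 59.0°, sin 59.0°) = (26.421, 43.973). ∠MQU = 118.7°, so QU runs at 59.0° + (180° − 118.7°) = 120.30° from the x-axis; with |QU| = 44.2, U = Q + 44.2·(cos 120.30°, sin 120.30°) = (4.1213, 82.135). QU is perpendicular to UR; with |UR| = 8.2 on the right of QU, R = U + 8.2·(0.86340, 0.50453) = (11.201, 86.272). Then |MR| = |R − M| = 86.996.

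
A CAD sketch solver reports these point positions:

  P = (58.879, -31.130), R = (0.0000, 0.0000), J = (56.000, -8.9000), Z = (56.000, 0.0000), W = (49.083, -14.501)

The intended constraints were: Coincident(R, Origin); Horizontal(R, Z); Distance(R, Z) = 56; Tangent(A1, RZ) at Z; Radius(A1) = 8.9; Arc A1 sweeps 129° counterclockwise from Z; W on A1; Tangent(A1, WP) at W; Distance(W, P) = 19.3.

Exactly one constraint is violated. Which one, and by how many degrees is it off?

Tangent(A1, WP) at W — off by 8.50°.

R = (0.00, 0.00) ✓; R.y = 0.00, Z.y = 0.00 ✓; |RZ| = 56.00 ✓; ∠(JZ, ZR) = 90.00° ✓; |JZ| = 8.900 ✓; bearing(J→W) − bearing(J→Z) = 129.0° ✓; |JW| = 8.900 ✓; ∠(JW, WP) = 98.50° ✗; |WP| = 19.30 ✓.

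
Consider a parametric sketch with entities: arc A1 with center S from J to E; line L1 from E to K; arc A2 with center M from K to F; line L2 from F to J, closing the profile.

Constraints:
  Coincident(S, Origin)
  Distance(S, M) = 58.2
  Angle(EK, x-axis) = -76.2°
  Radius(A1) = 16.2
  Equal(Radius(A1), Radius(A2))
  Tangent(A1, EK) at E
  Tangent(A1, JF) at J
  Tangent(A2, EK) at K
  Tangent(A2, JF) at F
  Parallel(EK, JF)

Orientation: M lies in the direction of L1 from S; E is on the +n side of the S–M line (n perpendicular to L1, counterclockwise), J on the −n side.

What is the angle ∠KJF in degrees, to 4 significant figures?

29.10°

The slot axis is L1's direction at -76.2°, so u = (cos -76.2°, sin -76.2°) = (0.2385, -0.9711) and n = (−sin -76.2°, cos -76.2°) = (0.9711, 0.2385). S is at the origin and M lies 58.2 along u from S, so M = 58.2·u = (13.88, -56.52). Tangency of A1 to both parallel lines with radius 16.2 puts E and J at S ± 16.2·n: E = (15.73, 3.864), J = (-15.73, -3.864). Equal radii place K and F the same way about M: K = M + 16.2·n = (29.62, -52.66), F = M − 16.2·n = (-1.850, -60.38). Then cos ∠KJF = JK·JF / (|JK||JF|), giving 29.10°.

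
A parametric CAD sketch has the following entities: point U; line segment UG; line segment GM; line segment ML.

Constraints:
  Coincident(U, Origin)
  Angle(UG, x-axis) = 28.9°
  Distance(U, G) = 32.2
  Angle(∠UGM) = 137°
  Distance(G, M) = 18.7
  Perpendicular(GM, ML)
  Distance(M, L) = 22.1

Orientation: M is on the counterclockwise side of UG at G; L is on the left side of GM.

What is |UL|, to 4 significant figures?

42.25

∠UGM = 137.0°, so GM runs at 28.9° + (180° − 137.0°) = 71.90° from the x-axis; with |GM| = 18.7, M = G + 18.7·(cos 71.90°, sin 71.90°) = (34.00, 33.34). GM ⟂ ML; with |ML| = 22.1 on the left of GM, L = M + 22.1·(-0.9505, 0.3107) = (12.99, 40.20). Then |UL| = |L − U| = 42.25.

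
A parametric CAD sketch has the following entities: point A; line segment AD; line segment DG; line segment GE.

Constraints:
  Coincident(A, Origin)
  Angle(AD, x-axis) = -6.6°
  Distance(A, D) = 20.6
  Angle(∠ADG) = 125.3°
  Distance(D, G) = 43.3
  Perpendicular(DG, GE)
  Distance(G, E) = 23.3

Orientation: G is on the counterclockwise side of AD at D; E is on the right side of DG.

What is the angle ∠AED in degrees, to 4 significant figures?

7.718°

A is at the origin; AD runs at -6.6° with length 20.6, so D = 20.6·(cos -6.6°, sin -6.6°) = (20.46, -2.368). ∠ADG = 125.3°, so DG runs at -6.6° + (180° − 125.3°) = 48.10° from the x-axis; with |DG| = 43.3, G = D + 43.3·(cos 48.10°, sin 48.10°) = (49.38, 29.86). DG is perpendicular to GE; with |GE| = 23.3 on the right of DG, E = G + 23.3·(0.7443, -0.6678) = (66.72, 14.30). Then cos ∠AED = EA·ED / (|EA||ED|), giving 7.718°.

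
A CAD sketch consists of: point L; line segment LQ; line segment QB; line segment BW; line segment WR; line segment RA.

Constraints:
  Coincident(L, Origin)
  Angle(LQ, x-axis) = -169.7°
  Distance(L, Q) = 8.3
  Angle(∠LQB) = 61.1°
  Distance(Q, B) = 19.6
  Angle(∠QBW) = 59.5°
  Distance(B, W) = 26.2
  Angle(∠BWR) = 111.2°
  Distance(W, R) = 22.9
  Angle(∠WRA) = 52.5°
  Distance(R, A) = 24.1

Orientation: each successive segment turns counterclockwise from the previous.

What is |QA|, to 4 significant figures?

2.695

L is at the origin; LQ runs at -169.7° with length 8.3, so Q = (-8.166, -1.484). ∠LQB = 61.1° gives QB at -50.80° from the x-axis; with |QB| = 19.6, B = (4.222, -16.67). ∠QBW = 59.5° gives BW at 69.70° from the x-axis; with |BW| = 26.2, W = (13.31, 7.900). ∠BWR = 111.2° gives WR at 138.5° from the x-axis; with |WR| = 22.9, R = (-3.840, 23.07). ∠WRA = 52.5° gives RA at -94.00° from the x-axis; with |RA| = 24.1, A = (-5.521, -0.9676). Then |QA| = |A − Q| = 2.695.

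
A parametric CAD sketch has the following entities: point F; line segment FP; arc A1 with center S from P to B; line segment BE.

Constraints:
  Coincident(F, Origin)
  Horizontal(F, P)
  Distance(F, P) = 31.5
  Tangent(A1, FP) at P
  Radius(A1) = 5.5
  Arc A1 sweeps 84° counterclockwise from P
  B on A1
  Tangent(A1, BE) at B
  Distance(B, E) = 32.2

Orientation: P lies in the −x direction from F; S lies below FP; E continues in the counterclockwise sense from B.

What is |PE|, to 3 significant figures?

38.0

F is at the origin; F and P share the same y with |FP| = 31.5 and P on the −x side, so P = (-31.5, 0.00). Tangency of A1 to FP means the radius SP is perpendicular to FP, so S = P + (0, -5.5) = (-31.5, -5.50). On A1, P sits at bearing 90° from S; an 84° counterclockwise sweep puts B at bearing 174°, so B = S + 5.5·(cos 174°, sin 174°) = (-37.0, -4.93). A1 meets BE tangentially, so SB is at right angles to BE, so BE runs along (−sin 174°, cos 174°); with |BE| = 32.2, E = (-40.3, -36.9). Then |PE| = |E − P| = 38.0.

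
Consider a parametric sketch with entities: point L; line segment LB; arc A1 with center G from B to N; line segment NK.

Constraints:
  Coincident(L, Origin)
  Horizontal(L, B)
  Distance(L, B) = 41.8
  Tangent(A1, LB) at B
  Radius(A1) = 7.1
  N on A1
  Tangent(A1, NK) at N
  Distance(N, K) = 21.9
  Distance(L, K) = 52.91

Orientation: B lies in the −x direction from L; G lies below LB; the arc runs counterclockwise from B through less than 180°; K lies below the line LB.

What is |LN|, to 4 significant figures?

49.48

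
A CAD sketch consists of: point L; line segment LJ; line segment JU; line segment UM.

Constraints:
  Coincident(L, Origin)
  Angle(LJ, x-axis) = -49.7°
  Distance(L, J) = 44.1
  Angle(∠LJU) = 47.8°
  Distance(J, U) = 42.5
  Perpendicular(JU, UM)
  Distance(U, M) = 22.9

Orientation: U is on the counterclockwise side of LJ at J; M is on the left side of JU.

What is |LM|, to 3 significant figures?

16.2

∠LJU = 47.8°, so JU runs at -49.7° + (180° − 47.8°) = 82.5° from the x-axis; with |JU| = 42.5, U = J + 42.5·(cos 82.5°, sin 82.5°) = (34.1, 8.50). JU ⟂ UM; with |UM| = 22.9 on the left of JU, M = U + 22.9·(-0.991, 0.131) = (11.4, 11.5). Then |LM| = |M − L| = 16.2.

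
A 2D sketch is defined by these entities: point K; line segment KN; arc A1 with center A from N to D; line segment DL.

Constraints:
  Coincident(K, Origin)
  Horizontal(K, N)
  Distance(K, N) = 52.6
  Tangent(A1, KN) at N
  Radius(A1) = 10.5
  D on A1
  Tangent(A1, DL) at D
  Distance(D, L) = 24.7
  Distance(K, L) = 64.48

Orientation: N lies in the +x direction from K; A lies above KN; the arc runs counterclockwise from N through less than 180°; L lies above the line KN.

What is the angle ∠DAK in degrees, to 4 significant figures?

168.2°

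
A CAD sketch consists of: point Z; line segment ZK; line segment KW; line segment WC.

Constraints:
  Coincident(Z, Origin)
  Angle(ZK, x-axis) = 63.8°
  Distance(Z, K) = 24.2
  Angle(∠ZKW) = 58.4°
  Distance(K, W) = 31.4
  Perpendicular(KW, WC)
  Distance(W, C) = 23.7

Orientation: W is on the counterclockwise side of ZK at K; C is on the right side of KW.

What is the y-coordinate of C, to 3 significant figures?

42.4

∠ZKW = 58.4°, so KW runs at 63.8° + (180° − 58.4°) = 185° from the x-axis; with |KW| = 31.4, W = K + 31.4·(cos 185°, sin 185°) = (-20.6, 18.8). KW ⟂ WC; with |WC| = 23.7 on the right of KW, C = W + 23.7·(-0.0941, 0.996) = (-22.8, 42.4). So C.y = 42.4.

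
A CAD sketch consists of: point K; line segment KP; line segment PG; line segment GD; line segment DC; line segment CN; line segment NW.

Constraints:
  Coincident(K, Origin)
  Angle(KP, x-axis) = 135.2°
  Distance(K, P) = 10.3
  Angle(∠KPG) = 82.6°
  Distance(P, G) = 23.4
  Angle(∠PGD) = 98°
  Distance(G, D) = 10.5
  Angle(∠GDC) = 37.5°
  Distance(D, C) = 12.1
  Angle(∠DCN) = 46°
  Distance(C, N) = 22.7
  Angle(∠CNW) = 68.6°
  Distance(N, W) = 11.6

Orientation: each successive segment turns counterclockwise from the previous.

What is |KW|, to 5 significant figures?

33.709

∠DCN = 46.0° gives CN at -128.90° from the x-axis; with |CN| = 22.7, N = (-29.899, -24.467). ∠CNW = 68.6° gives NW at -17.500° from the x-axis; with |NW| = 11.6, W = (-18.836, -27.955). Then |KW| = |W − K| = 33.709.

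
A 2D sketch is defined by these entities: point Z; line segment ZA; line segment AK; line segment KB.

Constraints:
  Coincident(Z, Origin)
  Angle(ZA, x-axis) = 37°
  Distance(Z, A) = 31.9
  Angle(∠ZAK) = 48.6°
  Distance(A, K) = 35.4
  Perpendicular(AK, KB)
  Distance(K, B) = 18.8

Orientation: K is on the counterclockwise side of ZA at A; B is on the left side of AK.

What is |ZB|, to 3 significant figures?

15.2

Z is at the origin; ZA runs at 37.0° with length 31.9, so A = 31.9·(cos 37.0°, sin 37.0°) = (25.5, 19.2). ∠ZAK = 48.6°, so AK runs at 37.0° + (180° − 48.6°) = 168° from the x-axis; with |AK| = 35.4, K = A + 35.4·(cos 168°, sin 168°) = (-9.20, 26.3). AK is perpendicular to KB; with |KB| = 18.8 on the left of AK, B = K + 18.8·(-0.201, -0.980) = (-13.0, 7.90). Then |ZB| = |B − Z| = 15.2.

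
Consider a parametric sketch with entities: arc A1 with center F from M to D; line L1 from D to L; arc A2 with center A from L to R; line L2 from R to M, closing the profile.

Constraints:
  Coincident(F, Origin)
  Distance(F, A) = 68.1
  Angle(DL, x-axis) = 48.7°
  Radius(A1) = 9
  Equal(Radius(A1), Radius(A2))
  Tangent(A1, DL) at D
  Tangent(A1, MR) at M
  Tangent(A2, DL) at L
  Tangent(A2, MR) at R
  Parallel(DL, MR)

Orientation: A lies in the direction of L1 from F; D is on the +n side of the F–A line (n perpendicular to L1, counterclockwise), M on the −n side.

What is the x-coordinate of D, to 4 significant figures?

-6.761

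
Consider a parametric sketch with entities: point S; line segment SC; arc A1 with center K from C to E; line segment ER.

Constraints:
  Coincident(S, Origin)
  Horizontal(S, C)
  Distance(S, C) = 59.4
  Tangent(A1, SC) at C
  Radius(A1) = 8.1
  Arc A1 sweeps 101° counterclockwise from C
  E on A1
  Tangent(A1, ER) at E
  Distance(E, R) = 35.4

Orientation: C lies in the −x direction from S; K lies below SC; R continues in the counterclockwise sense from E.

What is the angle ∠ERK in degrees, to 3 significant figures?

12.9°

S is at the origin; SC is horizontal with |SC| = 59.4 and C on the −x side, so C = (-59.4, 0.00). The tangent condition forces KC to be normal to SC, so K = C + (0, -8.1) = (-59.4, -8.10). On A1, C sits at bearing 90° from K; a 101° counterclockwise sweep puts E at bearing 191°, so E = K + 8.1·(cos 191°, sin 191°) = (-67.4, -9.65). The tangent condition forces KE to be normal to ER, so ER runs along (−sin 191°, cos 191°); with |ER| = 35.4, R = (-60.6, -44.4). Then cos ∠ERK = RE·RK / (|RE||RK|), giving 12.9°.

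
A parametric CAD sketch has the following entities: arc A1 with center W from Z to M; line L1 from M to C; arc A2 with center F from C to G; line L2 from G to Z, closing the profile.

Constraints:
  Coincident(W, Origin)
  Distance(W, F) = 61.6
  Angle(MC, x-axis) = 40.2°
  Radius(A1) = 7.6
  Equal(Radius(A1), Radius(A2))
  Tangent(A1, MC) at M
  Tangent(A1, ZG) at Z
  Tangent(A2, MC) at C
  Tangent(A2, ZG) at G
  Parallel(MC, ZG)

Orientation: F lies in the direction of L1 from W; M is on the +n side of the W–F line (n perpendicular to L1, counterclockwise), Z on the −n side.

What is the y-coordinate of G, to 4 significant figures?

33.96

The slot axis is L1's direction at 40.2°, so u = (cos 40.2°, sin 40.2°) = (0.7638, 0.6455) and n = (−sin 40.2°, cos 40.2°) = (-0.6455, 0.7638). W is at the origin and F lies 61.6 along u from W, so F = 61.6·u = (47.05, 39.76). Tangency of A1 to both parallel lines with radius 7.6 puts M and Z at W ± 7.6·n: M = (-4.905, 5.805), Z = (4.905, -5.805). Equal radii place C and G the same way about F: C = F + 7.6·n = (42.14, 45.57), G = F − 7.6·n = (51.96, 33.96). So G.y = 33.96.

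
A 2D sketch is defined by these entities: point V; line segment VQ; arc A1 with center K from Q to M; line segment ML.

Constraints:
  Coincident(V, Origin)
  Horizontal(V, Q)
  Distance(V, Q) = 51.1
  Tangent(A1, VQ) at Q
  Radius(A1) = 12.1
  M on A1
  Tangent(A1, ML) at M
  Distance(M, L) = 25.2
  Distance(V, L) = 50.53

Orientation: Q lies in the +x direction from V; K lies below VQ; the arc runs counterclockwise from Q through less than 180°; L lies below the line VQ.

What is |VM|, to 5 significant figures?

40.500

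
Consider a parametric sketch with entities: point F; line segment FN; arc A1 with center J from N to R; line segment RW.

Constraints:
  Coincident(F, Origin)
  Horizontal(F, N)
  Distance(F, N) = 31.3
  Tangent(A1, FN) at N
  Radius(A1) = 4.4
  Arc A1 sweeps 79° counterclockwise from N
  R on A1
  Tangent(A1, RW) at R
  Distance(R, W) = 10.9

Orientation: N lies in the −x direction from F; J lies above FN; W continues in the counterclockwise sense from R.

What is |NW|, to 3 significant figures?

15.6

F is at the origin; F and N share the same y with |FN| = 31.3 and N on the −x side, so N = (-31.3, 0.00). The tangent condition forces JN to be normal to FN, so J = N + (0, 4.4) = (-31.3, 4.40). On A1, N sits at bearing -90° from J; a 79° counterclockwise sweep puts R at bearing -11°, so R = J + 4.4·(cos -11°, sin -11°) = (-27.0, 3.56). Tangency of A1 to RW means the radius JR is perpendicular to RW, so RW runs along (−sin -11°, cos -11°); with |RW| = 10.9, W = (-24.9, 14.3). Then |NW| = |W − N| = 15.6.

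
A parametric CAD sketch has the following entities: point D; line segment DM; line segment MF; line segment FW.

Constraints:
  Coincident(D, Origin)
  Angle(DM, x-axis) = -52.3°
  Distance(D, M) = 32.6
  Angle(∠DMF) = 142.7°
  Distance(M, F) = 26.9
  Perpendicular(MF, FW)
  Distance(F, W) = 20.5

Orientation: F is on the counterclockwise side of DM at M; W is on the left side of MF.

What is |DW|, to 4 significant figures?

52.84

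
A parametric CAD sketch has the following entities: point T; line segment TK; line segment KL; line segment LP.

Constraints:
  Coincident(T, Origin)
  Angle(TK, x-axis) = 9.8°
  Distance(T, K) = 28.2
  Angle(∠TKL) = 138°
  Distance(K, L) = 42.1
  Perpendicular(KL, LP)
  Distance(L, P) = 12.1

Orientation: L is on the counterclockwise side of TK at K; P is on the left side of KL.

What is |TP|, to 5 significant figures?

63.419

∠TKL = 138.0°, so KL runs at 9.8° + (180° − 138.0°) = 51.800° from the x-axis; with |KL| = 42.1, L = K + 42.1·(cos 51.800°, sin 51.800°) = (53.823, 37.884). The perpendicularity gives LP at right angles to KL; with |LP| = 12.1 on the left of KL, P = L + 12.1·(-0.78586, 0.61841) = (44.315, 45.367). Then |TP| = |P − T| = 63.419.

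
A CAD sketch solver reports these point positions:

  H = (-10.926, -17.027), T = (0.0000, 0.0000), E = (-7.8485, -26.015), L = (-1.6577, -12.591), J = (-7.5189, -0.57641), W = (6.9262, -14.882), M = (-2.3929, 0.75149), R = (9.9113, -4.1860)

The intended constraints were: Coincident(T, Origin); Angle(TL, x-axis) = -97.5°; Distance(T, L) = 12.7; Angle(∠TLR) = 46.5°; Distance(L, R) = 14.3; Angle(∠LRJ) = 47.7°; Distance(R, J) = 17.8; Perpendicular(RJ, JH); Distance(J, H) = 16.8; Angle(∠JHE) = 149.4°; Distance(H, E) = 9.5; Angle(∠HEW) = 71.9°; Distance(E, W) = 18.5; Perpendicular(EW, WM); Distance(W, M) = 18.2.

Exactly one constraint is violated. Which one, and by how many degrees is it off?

Perpendicular(EW, WM) — off by 6.20°.

T = (0.00, 0.00) ✓; TL at -97.50° ✓; |TL| = 12.70 ✓; ∠TLR = 46.50° ✓; |LR| = 14.30 ✓; ∠LRJ = 47.70° ✓; |RJ| = 17.80 ✓; ∠(RJ, JH) = 90.00° ✓; |JH| = 16.80 ✓; ∠JHE = 149.4° ✓; |HE| = 9.500 ✓; ∠HEW = 71.90° ✓; |EW| = 18.50 ✓; ∠(EW, WM) = 83.80° ✗; |WM| = 18.20 ✓.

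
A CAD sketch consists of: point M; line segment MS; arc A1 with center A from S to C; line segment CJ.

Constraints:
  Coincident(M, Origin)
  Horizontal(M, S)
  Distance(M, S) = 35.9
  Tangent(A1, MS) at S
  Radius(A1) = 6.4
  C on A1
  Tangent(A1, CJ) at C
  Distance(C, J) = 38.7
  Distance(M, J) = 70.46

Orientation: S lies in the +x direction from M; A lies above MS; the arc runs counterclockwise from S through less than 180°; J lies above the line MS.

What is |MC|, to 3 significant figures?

41.7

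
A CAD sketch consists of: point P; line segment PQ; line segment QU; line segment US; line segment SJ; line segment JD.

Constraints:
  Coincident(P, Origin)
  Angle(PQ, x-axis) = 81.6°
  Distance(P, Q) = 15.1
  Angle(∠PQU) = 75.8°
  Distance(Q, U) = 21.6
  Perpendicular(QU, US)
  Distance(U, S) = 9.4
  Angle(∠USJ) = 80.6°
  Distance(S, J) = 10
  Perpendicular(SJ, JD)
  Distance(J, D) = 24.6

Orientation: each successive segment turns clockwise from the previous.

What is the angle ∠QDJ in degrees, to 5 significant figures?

34.267°

P is at the origin; PQ runs at 81.6° with length 15.1, so Q = (2.2059, 14.938). ∠PQU = 75.8° gives QU at -22.600° from the x-axis; with |QU| = 21.6, U = (22.147, 6.6372). The perpendicularity gives US at right angles to QU, so US runs at -112.60°; with |US| = 9.4, S = (18.535, -2.0409). ∠USJ = 80.6° gives SJ at 148.00° from the x-axis; with |SJ| = 10.0, J = (10.054, 3.2582). SJ is perpendicular to JD, so JD runs at 58.000°; with |JD| = 24.6, D = (23.090, 24.120). Then cos ∠QDJ = DQ·DJ / (|DQ||DJ|), giving 34.267°.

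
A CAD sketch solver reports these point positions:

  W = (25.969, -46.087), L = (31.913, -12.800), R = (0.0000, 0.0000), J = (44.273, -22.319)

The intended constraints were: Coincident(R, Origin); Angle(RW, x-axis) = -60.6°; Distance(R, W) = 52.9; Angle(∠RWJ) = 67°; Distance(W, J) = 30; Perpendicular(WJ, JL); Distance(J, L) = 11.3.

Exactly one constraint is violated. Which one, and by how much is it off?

Distance(J, L) = 11.3 — off by 4.30.

R = (0.00, 0.00) ✓; RW at -60.60° ✓; |RW| = 52.90 ✓; ∠RWJ = 67.00° ✓; |WJ| = 30.00 ✓; ∠(WJ, JL) = 90.00° ✓; |JL| = 15.60 ✗.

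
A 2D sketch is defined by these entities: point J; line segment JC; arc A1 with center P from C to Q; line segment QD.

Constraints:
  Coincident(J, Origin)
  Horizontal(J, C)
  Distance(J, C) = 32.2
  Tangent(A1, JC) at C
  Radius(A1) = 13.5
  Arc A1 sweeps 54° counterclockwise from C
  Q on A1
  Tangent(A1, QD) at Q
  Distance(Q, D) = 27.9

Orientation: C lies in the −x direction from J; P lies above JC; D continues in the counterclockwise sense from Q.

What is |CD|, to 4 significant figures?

39.22

On A1, C sits at bearing -90° from P; a 54° counterclockwise sweep puts Q at bearing -36°, so Q = P + 13.5·(cos -36°, sin -36°) = (-21.28, 5.565). The tangent condition forces PQ to be normal to QD, so QD runs along (−sin -36°, cos -36°); with |QD| = 27.9, D = (-4.879, 28.14). Then |CD| = |D − C| = 39.22.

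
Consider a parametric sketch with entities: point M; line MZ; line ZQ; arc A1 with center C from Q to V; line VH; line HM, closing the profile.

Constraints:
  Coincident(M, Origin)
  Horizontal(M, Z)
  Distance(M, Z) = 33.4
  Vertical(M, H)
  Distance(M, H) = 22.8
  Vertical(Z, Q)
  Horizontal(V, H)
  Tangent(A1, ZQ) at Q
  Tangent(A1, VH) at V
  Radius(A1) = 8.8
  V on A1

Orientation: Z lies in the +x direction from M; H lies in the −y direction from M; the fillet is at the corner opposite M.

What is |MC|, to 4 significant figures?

28.30

M is at the origin; M and Z share the same y with |MZ| = 33.4 and Z on the +x side, so Z = (33.40, 0.000). MH is vertical with |MH| = 22.8 and H on the −y side, so H = (0.000, -22.80). The virtual corner opposite M is at (33.40, -22.80). A1 meets ZQ tangentially, so CQ is at right angles to ZQ and since A1 is tangent to VH there, CV ⟂ VH, with radius 8.8, so the center C sits 8.8 in from both sides at C = (24.60, -14.00). Then |MC| = |C − M| = 28.30.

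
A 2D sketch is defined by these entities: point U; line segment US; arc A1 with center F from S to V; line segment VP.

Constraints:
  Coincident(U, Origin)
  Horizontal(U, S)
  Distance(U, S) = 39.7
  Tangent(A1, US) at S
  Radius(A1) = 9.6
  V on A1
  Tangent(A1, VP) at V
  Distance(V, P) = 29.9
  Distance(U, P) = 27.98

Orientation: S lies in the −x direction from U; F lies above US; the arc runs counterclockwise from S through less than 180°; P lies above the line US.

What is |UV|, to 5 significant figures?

32.785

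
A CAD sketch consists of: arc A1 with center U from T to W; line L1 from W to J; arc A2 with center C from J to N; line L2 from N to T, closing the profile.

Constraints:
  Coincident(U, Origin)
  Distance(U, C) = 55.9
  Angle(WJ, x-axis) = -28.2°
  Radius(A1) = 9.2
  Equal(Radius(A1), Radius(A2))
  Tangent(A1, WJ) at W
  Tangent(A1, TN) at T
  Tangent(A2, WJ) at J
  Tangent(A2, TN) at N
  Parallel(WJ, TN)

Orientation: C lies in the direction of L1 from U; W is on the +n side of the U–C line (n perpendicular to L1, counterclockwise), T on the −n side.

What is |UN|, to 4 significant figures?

56.65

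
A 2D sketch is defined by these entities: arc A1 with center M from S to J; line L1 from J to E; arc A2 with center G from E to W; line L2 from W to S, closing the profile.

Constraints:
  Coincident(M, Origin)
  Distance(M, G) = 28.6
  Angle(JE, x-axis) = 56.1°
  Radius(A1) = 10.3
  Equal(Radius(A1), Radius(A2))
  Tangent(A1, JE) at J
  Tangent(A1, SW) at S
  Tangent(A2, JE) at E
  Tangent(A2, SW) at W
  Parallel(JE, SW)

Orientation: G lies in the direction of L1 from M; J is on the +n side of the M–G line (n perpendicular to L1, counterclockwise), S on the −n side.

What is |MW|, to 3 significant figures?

30.4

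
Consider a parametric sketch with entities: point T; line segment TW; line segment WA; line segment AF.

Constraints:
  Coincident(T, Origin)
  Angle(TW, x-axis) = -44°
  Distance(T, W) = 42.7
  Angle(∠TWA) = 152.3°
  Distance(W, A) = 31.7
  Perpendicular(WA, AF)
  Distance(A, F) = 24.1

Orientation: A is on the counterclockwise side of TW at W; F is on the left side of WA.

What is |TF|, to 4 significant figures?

69.64

T is at the origin; TW runs at -44.0° with length 42.7, so W = 42.7·(cos -44.0°, sin -44.0°) = (30.72, -29.66). ∠TWA = 152.3°, so WA runs at -44.0° + (180° − 152.3°) = -16.30° from the x-axis; with |WA| = 31.7, A = W + 31.7·(cos -16.30°, sin -16.30°) = (61.14, -38.56). WA ⟂ AF; with |AF| = 24.1 on the left of WA, F = A + 24.1·(0.2807, 0.9598) = (67.91, -15.43). Then |TF| = |F − T| = 69.64.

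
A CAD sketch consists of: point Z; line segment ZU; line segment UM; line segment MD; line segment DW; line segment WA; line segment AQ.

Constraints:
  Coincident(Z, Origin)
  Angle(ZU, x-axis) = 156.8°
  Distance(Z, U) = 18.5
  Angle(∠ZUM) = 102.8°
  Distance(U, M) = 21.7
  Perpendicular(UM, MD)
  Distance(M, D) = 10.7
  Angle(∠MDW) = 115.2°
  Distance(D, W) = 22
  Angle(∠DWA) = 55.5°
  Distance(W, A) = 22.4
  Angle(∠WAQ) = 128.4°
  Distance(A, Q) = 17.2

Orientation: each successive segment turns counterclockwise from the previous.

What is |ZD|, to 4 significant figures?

26.82

Z is at the origin; ZU runs at 156.8° with length 18.5, so U = (-17.00, 7.288). ∠ZUM = 102.8° gives UM at -126.0° from the x-axis; with |UM| = 21.7, M = (-29.76, -10.27). UM is perpendicular to MD, so MD runs at -36.00°; with |MD| = 10.7, D = (-21.10, -16.56). Then |ZD| = |D − Z| = 26.82.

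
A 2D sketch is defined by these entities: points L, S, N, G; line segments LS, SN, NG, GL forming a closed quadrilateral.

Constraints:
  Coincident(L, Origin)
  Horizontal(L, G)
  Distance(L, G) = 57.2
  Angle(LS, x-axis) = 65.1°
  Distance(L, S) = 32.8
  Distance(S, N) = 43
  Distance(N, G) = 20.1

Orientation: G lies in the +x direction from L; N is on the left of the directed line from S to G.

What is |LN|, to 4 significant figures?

59.20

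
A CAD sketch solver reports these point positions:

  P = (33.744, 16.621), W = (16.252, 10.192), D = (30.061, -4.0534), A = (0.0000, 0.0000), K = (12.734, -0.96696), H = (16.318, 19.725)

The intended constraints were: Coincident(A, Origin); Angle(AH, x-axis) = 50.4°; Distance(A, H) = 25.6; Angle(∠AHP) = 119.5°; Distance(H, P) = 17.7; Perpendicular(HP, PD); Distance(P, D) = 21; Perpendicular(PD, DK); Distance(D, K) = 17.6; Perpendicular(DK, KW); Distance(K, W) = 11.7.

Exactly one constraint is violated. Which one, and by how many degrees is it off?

Perpendicular(DK, KW) — off by 7.40°.

A = (0.00, 0.00) ✓; AH at 50.40° ✓; |AH| = 25.60 ✓; ∠AHP = 119.5° ✓; |HP| = 17.70 ✓; ∠(HP, PD) = 90.00° ✓; |PD| = 21.00 ✓; ∠(PD, DK) = 90.00° ✓; |DK| = 17.60 ✓; ∠(DK, KW) = 97.40° ✗; |KW| = 11.70 ✓.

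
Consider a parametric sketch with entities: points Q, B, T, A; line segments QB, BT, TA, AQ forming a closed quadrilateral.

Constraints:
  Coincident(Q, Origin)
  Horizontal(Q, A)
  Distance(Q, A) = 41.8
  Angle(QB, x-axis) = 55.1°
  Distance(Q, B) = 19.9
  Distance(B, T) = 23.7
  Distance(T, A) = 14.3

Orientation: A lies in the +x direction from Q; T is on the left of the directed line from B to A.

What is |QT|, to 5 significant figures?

36.930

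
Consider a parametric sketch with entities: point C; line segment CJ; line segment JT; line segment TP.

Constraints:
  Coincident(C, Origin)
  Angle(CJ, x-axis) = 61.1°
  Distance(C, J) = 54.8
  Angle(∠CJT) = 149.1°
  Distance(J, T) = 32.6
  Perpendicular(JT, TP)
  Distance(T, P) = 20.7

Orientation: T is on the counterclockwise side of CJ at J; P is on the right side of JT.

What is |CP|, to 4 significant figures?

93.41

C is at the origin; CJ runs at 61.1° with length 54.8, so J = 54.8·(cos 61.1°, sin 61.1°) = (26.48, 47.98). ∠CJT = 149.1°, so JT runs at 61.1° + (180° − 149.1°) = 92.00° from the x-axis; with |JT| = 32.6, T = J + 32.6·(cos 92.00°, sin 92.00°) = (25.35, 80.56). JT ⟂ TP; with |TP| = 20.7 on the right of JT, P = T + 20.7·(0.9994, 0.03490) = (46.03, 81.28). Then |CP| = |P − C| = 93.41.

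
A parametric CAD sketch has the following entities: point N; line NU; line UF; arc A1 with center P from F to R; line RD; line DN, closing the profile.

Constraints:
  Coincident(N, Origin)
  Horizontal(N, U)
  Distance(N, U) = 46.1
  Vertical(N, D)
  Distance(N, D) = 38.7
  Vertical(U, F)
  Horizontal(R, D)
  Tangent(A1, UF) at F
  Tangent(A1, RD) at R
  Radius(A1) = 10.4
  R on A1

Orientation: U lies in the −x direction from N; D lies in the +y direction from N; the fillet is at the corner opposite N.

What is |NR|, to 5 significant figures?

52.651

The virtual corner opposite N is at (-46.100, 38.700). Since A1 is tangent to UF there, PF ⟂ UF and since A1 is tangent to RD there, PR ⟂ RD, with radius 10.4, so the center P sits 10.4 in from both sides at P = (-35.700, 28.300). That places the tangent points at F = (-46.100, 28.300) on UF and R = (-35.700, 38.700) on RD. Then |NR| = |R − N| = 52.651.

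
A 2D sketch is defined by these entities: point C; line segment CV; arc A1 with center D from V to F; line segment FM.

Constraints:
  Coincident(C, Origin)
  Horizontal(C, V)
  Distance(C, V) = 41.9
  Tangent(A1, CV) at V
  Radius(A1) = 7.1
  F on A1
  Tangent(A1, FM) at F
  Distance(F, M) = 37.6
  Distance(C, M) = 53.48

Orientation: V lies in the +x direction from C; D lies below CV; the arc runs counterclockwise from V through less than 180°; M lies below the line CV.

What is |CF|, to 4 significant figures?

35.41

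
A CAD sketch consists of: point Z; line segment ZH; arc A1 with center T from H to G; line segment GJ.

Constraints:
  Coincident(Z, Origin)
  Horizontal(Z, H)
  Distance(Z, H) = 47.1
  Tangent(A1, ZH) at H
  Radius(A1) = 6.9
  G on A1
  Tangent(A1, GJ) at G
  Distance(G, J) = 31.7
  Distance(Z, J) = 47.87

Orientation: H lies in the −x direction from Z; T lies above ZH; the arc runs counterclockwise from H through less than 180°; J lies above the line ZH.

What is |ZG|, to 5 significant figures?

40.765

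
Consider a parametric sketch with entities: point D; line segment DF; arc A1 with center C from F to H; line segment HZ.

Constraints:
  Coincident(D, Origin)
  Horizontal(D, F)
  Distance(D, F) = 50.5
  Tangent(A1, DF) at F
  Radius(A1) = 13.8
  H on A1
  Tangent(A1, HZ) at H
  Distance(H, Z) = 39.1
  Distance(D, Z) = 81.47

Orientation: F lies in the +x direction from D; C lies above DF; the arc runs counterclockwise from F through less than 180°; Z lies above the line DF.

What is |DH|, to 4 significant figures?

65.96

D is at the origin; D and F share the same y with |DF| = 50.5 and F on the +x side, so F = (50.50, 0.000). Tangency of A1 to DF means the radius CF is perpendicular to DF, so C = F + (0, 13.8) = (50.50, 13.80). Since CH ⟂ HZ (tangency), |CZ| = √(13.8² + 39.1²) = 41.46 regardless of where H sits on A1. So Z lies on both circle(D, 81.47) and circle(C, 41.46); the above-DF intersection is Z = (61.10, 53.88). H is the foot of the tangent from Z: H = (64.26, 14.91).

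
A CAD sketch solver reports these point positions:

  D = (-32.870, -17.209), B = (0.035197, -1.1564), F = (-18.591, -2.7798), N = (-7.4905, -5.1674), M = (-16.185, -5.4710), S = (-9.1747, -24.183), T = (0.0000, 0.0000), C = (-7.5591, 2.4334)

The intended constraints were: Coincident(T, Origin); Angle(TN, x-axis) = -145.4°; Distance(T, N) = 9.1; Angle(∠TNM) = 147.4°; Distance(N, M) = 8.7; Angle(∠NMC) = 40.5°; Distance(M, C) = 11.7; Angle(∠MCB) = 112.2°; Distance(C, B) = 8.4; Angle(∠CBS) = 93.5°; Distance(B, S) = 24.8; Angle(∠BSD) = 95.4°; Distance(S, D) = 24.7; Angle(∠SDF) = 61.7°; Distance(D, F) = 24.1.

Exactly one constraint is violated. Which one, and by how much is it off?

Distance(D, F) = 24.1 — off by 3.80.

T = (0.00, 0.00) ✓; TN at -145.4° ✓; |TN| = 9.100 ✓; ∠TNM = 147.4° ✓; |NM| = 8.700 ✓; ∠NMC = 40.50° ✓; |MC| = 11.70 ✓; ∠MCB = 112.2° ✓; |CB| = 8.400 ✓; ∠CBS = 93.50° ✓; |BS| = 24.80 ✓; ∠BSD = 95.40° ✓; |SD| = 24.70 ✓; ∠SDF = 61.70° ✓; |DF| = 20.30 ✗.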